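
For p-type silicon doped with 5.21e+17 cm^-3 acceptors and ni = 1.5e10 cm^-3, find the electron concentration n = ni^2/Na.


Step 1: Majority hole concentration p ≈ Na = 5.21e+17 cm^-3
Step 2: n = ni^2 / Na = (1.5e10)^2 / 5.21e+17
Step 3: n = 4.32e+02 cm^-3

4.32e+02


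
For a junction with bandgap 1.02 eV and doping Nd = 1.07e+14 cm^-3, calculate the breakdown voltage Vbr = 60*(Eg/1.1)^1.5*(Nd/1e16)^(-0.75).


Step 1: Eg/1.1 = 1.02/1.1 = 0.927273
Step 2: (Eg/1.1)^1.5 = 0.927273^1.5 = 0.892918
Step 3: (Nd/1e16)^(-0.75) = (0.0107)^(-0.75) = 30.058144
Step 4: Vbr = 60 * 0.892918 * 30.058144 = 1610.4 V

1610.4


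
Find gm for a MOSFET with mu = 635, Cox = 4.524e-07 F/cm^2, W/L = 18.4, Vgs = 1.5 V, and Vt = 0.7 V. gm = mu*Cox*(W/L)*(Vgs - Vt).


Step 1: Vov = Vgs - Vt = 1.5 - 0.7 = 0.8 V
Step 2: gm = mu * Cox * (W/L) * Vov
Step 3: gm = 635 * 4.524e-07 * 18.4 * 0.8 = 4.23e-03 S

4.23e-03


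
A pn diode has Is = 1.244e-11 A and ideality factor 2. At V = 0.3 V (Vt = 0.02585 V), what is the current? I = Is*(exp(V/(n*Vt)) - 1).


Step 1: V/(n*Vt) = 0.3/(2*0.02585) = 5.8027
Step 2: exp(5.8027) = 3.3119e+02
Step 3: I = 1.244e-11 * (3.3119e+02 - 1) = 4.11e-09 A

4.11e-09


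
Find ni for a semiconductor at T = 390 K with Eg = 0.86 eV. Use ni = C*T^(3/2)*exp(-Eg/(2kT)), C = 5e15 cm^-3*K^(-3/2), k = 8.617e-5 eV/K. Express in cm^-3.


Step 1: Compute kT = 8.617e-5 * 390 = 0.0336063 eV
Step 2: Exponent = -Eg/(2kT) = -0.86/(2*0.0336063) = -12.79522
Step 3: T^(3/2) = 390^1.5 = 7701.88
Step 4: ni = 5e15 * 7701.88 * exp(-12.79522) = 1.07e+14 cm^-3

1.07e+14


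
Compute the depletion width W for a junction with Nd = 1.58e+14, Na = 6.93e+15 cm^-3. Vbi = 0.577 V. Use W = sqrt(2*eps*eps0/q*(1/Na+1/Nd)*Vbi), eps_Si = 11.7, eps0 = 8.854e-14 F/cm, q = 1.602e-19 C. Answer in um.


Step 1: 1/Na + 1/Nd = 1/6.93e+15 + 1/1.58e+14 = 6.47341e-15
Step 2: 2*eps*eps0/q = 2*11.7*8.854e-14/1.602e-19 = 1.293281e+07
Step 3: W^2 = 1.293281e+07 * 6.47341e-15 * 0.577 = 4.83061e-08
Step 4: W = sqrt(4.83061e-08) = 2.198e-04 cm = 2.198 um

2.198


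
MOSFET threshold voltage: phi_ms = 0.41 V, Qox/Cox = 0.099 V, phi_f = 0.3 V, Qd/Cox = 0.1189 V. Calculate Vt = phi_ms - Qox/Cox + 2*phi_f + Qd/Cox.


Step 1: Vt = phi_ms - Qox/Cox + 2*phi_f + Qd/Cox
Step 2: Vt = 0.41 - 0.099 + 2*0.3 + 0.1189
Step 3: Vt = 0.41 - 0.099 + 0.6 + 0.1189
Step 4: Vt = 1.0299 V

1.0299


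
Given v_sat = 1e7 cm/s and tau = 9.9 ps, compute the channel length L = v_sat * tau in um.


Step 1: tau in seconds = 9.9 ps * 1e-12 = 9.9000e-12 s
Step 2: L = v_sat * tau = 1e7 * 9.9000e-12 = 9.9000e-05 cm
Step 3: L in um = 9.9000e-05 * 1e4 = 0.99 um

0.99


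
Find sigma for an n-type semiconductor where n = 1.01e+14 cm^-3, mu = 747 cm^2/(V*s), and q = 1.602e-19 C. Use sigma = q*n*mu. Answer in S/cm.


Step 1: sigma = q * n * mu
Step 2: sigma = 1.602e-19 * 1.01e+14 * 747
Step 3: sigma = 1.209e-02 S/cm

1.209e-02


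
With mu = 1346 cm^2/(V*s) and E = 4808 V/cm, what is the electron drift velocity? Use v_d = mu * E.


Step 1: v_d = mu * E
Step 2: v_d = 1346 * 4808 = 6471568
Step 3: v_d = 6.47e+06 cm/s

6.47e+06


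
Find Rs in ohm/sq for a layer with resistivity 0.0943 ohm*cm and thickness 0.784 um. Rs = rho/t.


Step 1: Convert thickness to cm: t = 0.784 um = 7.8400e-05 cm
Step 2: Rs = rho / t = 0.0943 / 7.8400e-05
Step 3: Rs = 1202.8 ohm/sq

1202.8


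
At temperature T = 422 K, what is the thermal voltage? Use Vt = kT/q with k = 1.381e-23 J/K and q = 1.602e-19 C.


Step 1: kT = 1.381e-23 * 422 = 5.82782e-21 J
Step 2: Vt = kT/q = 5.82782e-21 / 1.602e-19
Step 3: Vt = 0.03638 V

0.03638


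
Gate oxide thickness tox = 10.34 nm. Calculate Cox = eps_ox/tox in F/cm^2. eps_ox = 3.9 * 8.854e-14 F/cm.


Step 1: eps_ox = 3.9 * 8.854e-14 = 3.45306e-13 F/cm
Step 2: tox in cm = 10.34 nm * 1e-7 = 1.0340e-06 cm
Step 3: Cox = 3.45306e-13 / 1.0340e-06 = 3.34e-07 F/cm^2

3.34e-07


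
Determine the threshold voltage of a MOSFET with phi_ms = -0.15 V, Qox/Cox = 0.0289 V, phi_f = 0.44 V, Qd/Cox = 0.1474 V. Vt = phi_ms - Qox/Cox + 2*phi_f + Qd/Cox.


Step 1: Vt = phi_ms - Qox/Cox + 2*phi_f + Qd/Cox
Step 2: Vt = -0.15 - 0.0289 + 2*0.44 + 0.1474
Step 3: Vt = -0.15 - 0.0289 + 0.88 + 0.1474
Step 4: Vt = 0.8485 V

0.8485


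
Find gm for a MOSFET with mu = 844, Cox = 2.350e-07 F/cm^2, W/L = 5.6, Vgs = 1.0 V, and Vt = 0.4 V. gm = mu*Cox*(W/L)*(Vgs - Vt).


Step 1: Vov = Vgs - Vt = 1.0 - 0.4 = 0.6 V
Step 2: gm = mu * Cox * (W/L) * Vov
Step 3: gm = 844 * 2.350e-07 * 5.6 * 0.6 = 6.66e-04 S

6.66e-04


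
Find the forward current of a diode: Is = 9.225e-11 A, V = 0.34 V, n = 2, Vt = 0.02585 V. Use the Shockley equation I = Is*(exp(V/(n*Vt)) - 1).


Step 1: V/(n*Vt) = 0.34/(2*0.02585) = 6.5764
Step 2: exp(6.5764) = 7.1795e+02
Step 3: I = 9.225e-11 * (7.1795e+02 - 1) = 6.61e-08 A

6.61e-08


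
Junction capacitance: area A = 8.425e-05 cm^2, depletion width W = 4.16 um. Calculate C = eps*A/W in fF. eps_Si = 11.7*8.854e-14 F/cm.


Step 1: eps_Si = 11.7 * 8.854e-14 = 1.035918e-12 F/cm
Step 2: W in cm = 4.16 * 1e-4 = 4.16e-04 cm
Step 3: C = 1.035918e-12 * 8.425e-05 / 4.16e-04 = 2.097983e-13 F
Step 4: C = 209.8 fF

209.8


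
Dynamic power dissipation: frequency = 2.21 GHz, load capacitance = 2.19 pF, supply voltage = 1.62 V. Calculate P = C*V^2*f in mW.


Step 1: V^2 = 1.62^2 = 2.6244 V^2
Step 2: P = C*V^2*f = 2.19e-12 F * 2.6244 * 2.21e9 Hz
Step 3: P = 1.270183356e-02 W
Step 4: P = 12.702 mW

12.702


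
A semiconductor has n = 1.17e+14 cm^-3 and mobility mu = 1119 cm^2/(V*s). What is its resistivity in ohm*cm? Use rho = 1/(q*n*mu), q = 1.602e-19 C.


Step 1: sigma = q * n * mu = 1.602e-19 * 1.17e+14 * 1119 = 2.09739e-02 S/cm
Step 2: rho = 1 / sigma = 1 / 2.09739e-02 = 47.68 ohm*cm

47.68


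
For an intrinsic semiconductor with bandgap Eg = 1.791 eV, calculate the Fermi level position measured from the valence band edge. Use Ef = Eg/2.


Step 1: For an intrinsic semiconductor, the Fermi level sits at midgap.
Step 2: Ef = Eg / 2 = 1.791 / 2 = 0.8955 eV

0.8955


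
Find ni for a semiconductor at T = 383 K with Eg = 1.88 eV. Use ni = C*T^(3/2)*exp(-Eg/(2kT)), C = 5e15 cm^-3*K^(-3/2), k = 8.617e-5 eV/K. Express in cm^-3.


Step 1: Compute kT = 8.617e-5 * 383 = 0.03300311 eV
Step 2: Exponent = -Eg/(2kT) = -1.88/(2*0.03300311) = -28.48216
Step 3: T^(3/2) = 383^1.5 = 7495.46
Step 4: ni = 5e15 * 7495.46 * exp(-28.48216) = 1.60e+07 cm^-3

1.60e+07


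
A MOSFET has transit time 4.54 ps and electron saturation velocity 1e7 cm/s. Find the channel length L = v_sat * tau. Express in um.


Step 1: tau in seconds = 4.54 ps * 1e-12 = 4.5400e-12 s
Step 2: L = v_sat * tau = 1e7 * 4.5400e-12 = 4.5400e-05 cm
Step 3: L in um = 4.5400e-05 * 1e4 = 0.454 um

0.454


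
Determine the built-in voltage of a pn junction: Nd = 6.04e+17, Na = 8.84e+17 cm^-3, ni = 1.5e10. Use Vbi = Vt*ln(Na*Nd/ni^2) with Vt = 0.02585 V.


Step 1: Compute Na*Nd/ni^2 = 8.84e+17 * 6.04e+17 / (1.5e10)^2 = 2.3730e+15
Step 2: ln(2.3730e+15) = 35.4029
Step 3: Vbi = 0.02585 * 35.4029 = 0.915 V

0.915


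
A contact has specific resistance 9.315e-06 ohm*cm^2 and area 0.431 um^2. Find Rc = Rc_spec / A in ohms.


Step 1: Convert area to cm^2: 0.431 um^2 = 4.3100e-09 cm^2
Step 2: Rc = Rc_spec / A = 9.315e-06 / 4.3100e-09
Step 3: Rc = 2.16e+03 ohms

2.16e+03


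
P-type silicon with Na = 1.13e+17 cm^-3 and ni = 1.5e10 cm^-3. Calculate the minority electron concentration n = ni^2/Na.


Step 1: Majority hole concentration p ≈ Na = 1.13e+17 cm^-3
Step 2: n = ni^2 / Na = (1.5e10)^2 / 1.13e+17
Step 3: n = 1.99e+03 cm^-3

1.99e+03


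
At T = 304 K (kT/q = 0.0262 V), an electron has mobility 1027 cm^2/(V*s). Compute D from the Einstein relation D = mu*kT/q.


Step 1: D = mu * (kT/q)
Step 2: D = 1027 * 0.0262
Step 3: D = 26.91 cm^2/s

26.91


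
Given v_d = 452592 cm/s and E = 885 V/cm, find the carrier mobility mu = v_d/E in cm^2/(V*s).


Step 1: mu = v_d / E
Step 2: mu = 452592 / 885
Step 3: mu = 511.4 cm^2/(V*s)

511.4


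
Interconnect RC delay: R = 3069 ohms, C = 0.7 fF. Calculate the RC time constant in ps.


Step 1: tau = R * C
Step 2: tau = 3069 * 0.7 fF = 3069 * 7.0e-16 F
Step 3: tau = 2.1483e-12 s = 2.1483 ps

2.1483


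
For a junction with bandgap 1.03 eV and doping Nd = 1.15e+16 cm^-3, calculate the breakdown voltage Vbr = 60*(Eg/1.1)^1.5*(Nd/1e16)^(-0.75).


Step 1: Eg/1.1 = 1.03/1.1 = 0.936364
Step 2: (Eg/1.1)^1.5 = 0.936364^1.5 = 0.906081
Step 3: (Nd/1e16)^(-0.75) = (1.15)^(-0.75) = 0.900485
Step 4: Vbr = 60 * 0.906081 * 0.900485 = 49.0 V

49.0


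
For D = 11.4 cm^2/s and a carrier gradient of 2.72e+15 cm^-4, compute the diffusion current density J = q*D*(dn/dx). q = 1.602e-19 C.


Step 1: J = q * D * (dn/dx)
Step 2: J = 1.602e-19 * 11.4 * 2.72e+15
Step 3: J = 4.97e-03 A/cm^2

4.97e-03


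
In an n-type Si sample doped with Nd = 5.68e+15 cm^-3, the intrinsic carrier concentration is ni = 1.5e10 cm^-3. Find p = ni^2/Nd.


Step 1: Since Nd >> ni, n ≈ Nd = 5.68e+15 cm^-3
Step 2: p = ni^2 / n = (1.5e10)^2 / 5.68e+15
Step 3: p = 2.25e20 / 5.68e+15 = 3.96e+04 cm^-3

3.96e+04


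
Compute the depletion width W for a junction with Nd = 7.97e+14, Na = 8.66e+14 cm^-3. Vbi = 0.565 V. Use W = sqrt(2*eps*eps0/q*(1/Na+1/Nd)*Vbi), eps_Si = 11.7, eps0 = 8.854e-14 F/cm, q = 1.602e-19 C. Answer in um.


Step 1: 1/Na + 1/Nd = 1/8.66e+14 + 1/7.97e+14 = 2.40944e-15
Step 2: 2*eps*eps0/q = 2*11.7*8.854e-14/1.602e-19 = 1.293281e+07
Step 3: W^2 = 1.293281e+07 * 2.40944e-15 * 0.565 = 1.76059e-08
Step 4: W = sqrt(1.76059e-08) = 1.327e-04 cm = 1.327 um

1.327


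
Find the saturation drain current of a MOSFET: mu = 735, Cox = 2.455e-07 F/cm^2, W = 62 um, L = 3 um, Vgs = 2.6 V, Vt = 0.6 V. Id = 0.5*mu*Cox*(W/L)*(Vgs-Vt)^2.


Step 1: Overdrive voltage Vov = Vgs - Vt = 2.6 - 0.6 = 2.0 V
Step 2: W/L = 62/3 = 20.6667
Step 3: Id = 0.5 * 735 * 2.455e-07 * 20.6667 * 2.0^2
Step 4: Id = 7.46e-03 A

7.46e-03


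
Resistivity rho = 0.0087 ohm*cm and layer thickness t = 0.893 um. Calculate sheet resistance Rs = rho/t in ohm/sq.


Step 1: Convert thickness to cm: t = 0.893 um = 8.9300e-05 cm
Step 2: Rs = rho / t = 0.0087 / 8.9300e-05
Step 3: Rs = 97.4 ohm/sq

97.4


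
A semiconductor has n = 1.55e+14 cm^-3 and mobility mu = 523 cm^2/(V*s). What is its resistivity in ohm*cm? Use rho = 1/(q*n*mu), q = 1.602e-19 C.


Step 1: sigma = q * n * mu = 1.602e-19 * 1.55e+14 * 523 = 1.29866e-02 S/cm
Step 2: rho = 1 / sigma = 1 / 1.29866e-02 = 77 ohm*cm

77


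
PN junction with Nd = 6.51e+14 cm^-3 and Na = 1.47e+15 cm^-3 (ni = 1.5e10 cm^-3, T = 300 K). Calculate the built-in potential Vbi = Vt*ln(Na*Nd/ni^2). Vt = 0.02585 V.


Step 1: Compute Na*Nd/ni^2 = 1.47e+15 * 6.51e+14 / (1.5e10)^2 = 4.2532e+09
Step 2: ln(4.2532e+09) = 22.1709
Step 3: Vbi = 0.02585 * 22.1709 = 0.573 V

0.573


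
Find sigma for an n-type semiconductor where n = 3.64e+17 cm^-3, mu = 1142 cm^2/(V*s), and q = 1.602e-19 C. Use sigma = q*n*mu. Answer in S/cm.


Step 1: sigma = q * n * mu
Step 2: sigma = 1.602e-19 * 3.64e+17 * 1142
Step 3: sigma = 6.659e+01 S/cm

6.659e+01


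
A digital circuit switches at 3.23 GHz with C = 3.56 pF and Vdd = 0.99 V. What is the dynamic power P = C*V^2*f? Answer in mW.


Step 1: V^2 = 0.99^2 = 0.9801 V^2
Step 2: P = C*V^2*f = 3.56e-12 F * 0.9801 * 3.23e9 Hz
Step 3: P = 1.126997388e-02 W
Step 4: P = 11.27 mW

11.27


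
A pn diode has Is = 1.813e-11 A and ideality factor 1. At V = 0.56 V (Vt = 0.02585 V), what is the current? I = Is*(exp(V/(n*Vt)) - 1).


Step 1: V/(n*Vt) = 0.56/(1*0.02585) = 21.6634
Step 2: exp(21.6634) = 2.5603e+09
Step 3: I = 1.813e-11 * (2.5603e+09 - 1) = 4.64e-02 A

4.64e-02


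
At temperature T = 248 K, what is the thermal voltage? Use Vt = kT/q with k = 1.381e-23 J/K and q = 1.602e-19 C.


Step 1: kT = 1.381e-23 * 248 = 3.42488e-21 J
Step 2: Vt = kT/q = 3.42488e-21 / 1.602e-19
Step 3: Vt = 0.02138 V

0.02138


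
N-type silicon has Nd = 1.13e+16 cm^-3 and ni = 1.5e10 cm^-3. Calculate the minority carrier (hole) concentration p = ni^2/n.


Step 1: Since Nd >> ni, n ≈ Nd = 1.13e+16 cm^-3
Step 2: p = ni^2 / n = (1.5e10)^2 / 1.13e+16
Step 3: p = 2.25e20 / 1.13e+16 = 1.99e+04 cm^-3

1.99e+04


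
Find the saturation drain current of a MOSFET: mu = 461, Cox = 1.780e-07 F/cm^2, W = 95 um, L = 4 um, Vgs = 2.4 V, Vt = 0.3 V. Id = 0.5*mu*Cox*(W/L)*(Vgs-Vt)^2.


Step 1: Overdrive voltage Vov = Vgs - Vt = 2.4 - 0.3 = 2.1 V
Step 2: W/L = 95/4 = 23.75
Step 3: Id = 0.5 * 461 * 1.780e-07 * 23.75 * 2.1^2
Step 4: Id = 4.30e-03 A

4.30e-03


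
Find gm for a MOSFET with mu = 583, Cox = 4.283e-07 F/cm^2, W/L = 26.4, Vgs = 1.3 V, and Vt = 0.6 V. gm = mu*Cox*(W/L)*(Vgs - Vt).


Step 1: Vov = Vgs - Vt = 1.3 - 0.6 = 0.7 V
Step 2: gm = mu * Cox * (W/L) * Vov
Step 3: gm = 583 * 4.283e-07 * 26.4 * 0.7 = 4.61e-03 S

4.61e-03


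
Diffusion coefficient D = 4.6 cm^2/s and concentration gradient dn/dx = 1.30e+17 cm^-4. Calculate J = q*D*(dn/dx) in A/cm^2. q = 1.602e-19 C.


Step 1: J = q * D * (dn/dx)
Step 2: J = 1.602e-19 * 4.6 * 1.30e+17
Step 3: J = 9.58e-02 A/cm^2

9.58e-02


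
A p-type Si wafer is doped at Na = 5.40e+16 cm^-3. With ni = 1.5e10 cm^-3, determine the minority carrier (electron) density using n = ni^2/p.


Step 1: Majority hole concentration p ≈ Na = 5.40e+16 cm^-3
Step 2: n = ni^2 / Na = (1.5e10)^2 / 5.40e+16
Step 3: n = 4.17e+03 cm^-3

4.17e+03


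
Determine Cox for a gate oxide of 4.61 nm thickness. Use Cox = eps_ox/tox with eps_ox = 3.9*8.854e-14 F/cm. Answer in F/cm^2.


Step 1: eps_ox = 3.9 * 8.854e-14 = 3.45306e-13 F/cm
Step 2: tox in cm = 4.61 nm * 1e-7 = 4.6100e-07 cm
Step 3: Cox = 3.45306e-13 / 4.6100e-07 = 7.49e-07 F/cm^2

7.49e-07


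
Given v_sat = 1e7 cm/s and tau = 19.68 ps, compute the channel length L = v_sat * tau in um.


Step 1: tau in seconds = 19.68 ps * 1e-12 = 1.9680e-11 s
Step 2: L = v_sat * tau = 1e7 * 1.9680e-11 = 1.9680e-04 cm
Step 3: L in um = 1.9680e-04 * 1e4 = 1.968 um

1.968


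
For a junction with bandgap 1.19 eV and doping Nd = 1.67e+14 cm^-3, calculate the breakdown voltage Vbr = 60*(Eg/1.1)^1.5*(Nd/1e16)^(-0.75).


Step 1: Eg/1.1 = 1.19/1.1 = 1.081818
Step 2: (Eg/1.1)^1.5 = 1.081818^1.5 = 1.125204
Step 3: (Nd/1e16)^(-0.75) = (0.0167)^(-0.75) = 21.525966
Step 4: Vbr = 60 * 1.125204 * 21.525966 = 1453.3 V

1453.3


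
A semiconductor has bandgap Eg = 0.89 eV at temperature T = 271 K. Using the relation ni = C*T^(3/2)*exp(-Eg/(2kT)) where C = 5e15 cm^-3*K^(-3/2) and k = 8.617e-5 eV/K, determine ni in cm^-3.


Step 1: Compute kT = 8.617e-5 * 271 = 0.02335207 eV
Step 2: Exponent = -Eg/(2kT) = -0.89/(2*0.02335207) = -19.05613
Step 3: T^(3/2) = 271^1.5 = 4461.22
Step 4: ni = 5e15 * 4461.22 * exp(-19.05613) = 1.18e+11 cm^-3

1.18e+11


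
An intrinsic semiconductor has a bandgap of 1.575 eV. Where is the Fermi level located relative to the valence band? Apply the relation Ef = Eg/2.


Step 1: For an intrinsic semiconductor, the Fermi level sits at midgap.
Step 2: Ef = Eg / 2 = 1.575 / 2 = 0.7875 eV

0.7875


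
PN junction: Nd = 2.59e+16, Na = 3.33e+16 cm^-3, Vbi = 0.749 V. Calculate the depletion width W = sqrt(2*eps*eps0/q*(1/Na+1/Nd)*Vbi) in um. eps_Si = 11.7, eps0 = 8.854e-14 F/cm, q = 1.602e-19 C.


Step 1: 1/Na + 1/Nd = 1/3.33e+16 + 1/2.59e+16 = 6.86401e-17
Step 2: 2*eps*eps0/q = 2*11.7*8.854e-14/1.602e-19 = 1.293281e+07
Step 3: W^2 = 1.293281e+07 * 6.86401e-17 * 0.749 = 6.64894e-10
Step 4: W = sqrt(6.64894e-10) = 2.579e-05 cm = 0.2579 um

0.2579


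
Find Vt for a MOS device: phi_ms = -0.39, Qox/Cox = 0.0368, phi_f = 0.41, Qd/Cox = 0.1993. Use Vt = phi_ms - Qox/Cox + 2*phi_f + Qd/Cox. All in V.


Step 1: Vt = phi_ms - Qox/Cox + 2*phi_f + Qd/Cox
Step 2: Vt = -0.39 - 0.0368 + 2*0.41 + 0.1993
Step 3: Vt = -0.39 - 0.0368 + 0.82 + 0.1993
Step 4: Vt = 0.5925 V

0.5925


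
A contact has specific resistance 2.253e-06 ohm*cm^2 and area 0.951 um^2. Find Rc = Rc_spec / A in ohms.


Step 1: Convert area to cm^2: 0.951 um^2 = 9.5100e-09 cm^2
Step 2: Rc = Rc_spec / A = 2.253e-06 / 9.5100e-09
Step 3: Rc = 2.37e+02 ohms

2.37e+02


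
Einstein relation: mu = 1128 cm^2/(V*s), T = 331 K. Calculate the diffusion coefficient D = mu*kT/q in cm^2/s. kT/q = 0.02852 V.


Step 1: D = mu * (kT/q)
Step 2: D = 1128 * 0.02852
Step 3: D = 32.17 cm^2/s

32.17


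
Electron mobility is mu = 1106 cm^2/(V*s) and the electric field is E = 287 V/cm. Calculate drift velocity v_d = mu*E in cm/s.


Step 1: v_d = mu * E
Step 2: v_d = 1106 * 287 = 317422
Step 3: v_d = 3.17e+05 cm/s

3.17e+05


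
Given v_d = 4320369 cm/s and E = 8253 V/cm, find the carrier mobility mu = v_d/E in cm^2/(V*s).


Step 1: mu = v_d / E
Step 2: mu = 4320369 / 8253
Step 3: mu = 523.49 cm^2/(V*s)

523.49


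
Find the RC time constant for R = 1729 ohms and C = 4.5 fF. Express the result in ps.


Step 1: tau = R * C
Step 2: tau = 1729 * 4.5 fF = 1729 * 4.5e-15 F
Step 3: tau = 7.7805e-12 s = 7.7805 ps

7.7805


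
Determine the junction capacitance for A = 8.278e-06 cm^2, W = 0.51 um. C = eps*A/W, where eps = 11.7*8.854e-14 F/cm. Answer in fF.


Step 1: eps_Si = 11.7 * 8.854e-14 = 1.035918e-12 F/cm
Step 2: W in cm = 0.51 * 1e-4 = 5.10e-05 cm
Step 3: C = 1.035918e-12 * 8.278e-06 / 5.10e-05 = 1.681437e-13 F
Step 4: C = 168.14 fF

168.14


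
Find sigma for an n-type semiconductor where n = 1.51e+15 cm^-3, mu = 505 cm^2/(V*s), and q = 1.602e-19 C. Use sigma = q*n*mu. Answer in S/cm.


Step 1: sigma = q * n * mu
Step 2: sigma = 1.602e-19 * 1.51e+15 * 505
Step 3: sigma = 1.222e-01 S/cm

1.222e-01


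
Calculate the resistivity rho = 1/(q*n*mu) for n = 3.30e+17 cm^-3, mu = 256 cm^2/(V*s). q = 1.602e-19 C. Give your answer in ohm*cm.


Step 1: sigma = q * n * mu = 1.602e-19 * 3.30e+17 * 256 = 1.35337e+01 S/cm
Step 2: rho = 1 / sigma = 1 / 1.35337e+01 = 0.07389 ohm*cm

0.07389


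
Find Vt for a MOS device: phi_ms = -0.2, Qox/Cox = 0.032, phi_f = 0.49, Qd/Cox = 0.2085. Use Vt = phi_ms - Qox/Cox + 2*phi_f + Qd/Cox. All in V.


Step 1: Vt = phi_ms - Qox/Cox + 2*phi_f + Qd/Cox
Step 2: Vt = -0.2 - 0.032 + 2*0.49 + 0.2085
Step 3: Vt = -0.2 - 0.032 + 0.98 + 0.2085
Step 4: Vt = 0.9565 V

0.9565


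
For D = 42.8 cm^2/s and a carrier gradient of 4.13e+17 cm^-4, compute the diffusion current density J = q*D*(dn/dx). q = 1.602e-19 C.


Step 1: J = q * D * (dn/dx)
Step 2: J = 1.602e-19 * 42.8 * 4.13e+17
Step 3: J = 2.83e+00 A/cm^2

2.83e+00


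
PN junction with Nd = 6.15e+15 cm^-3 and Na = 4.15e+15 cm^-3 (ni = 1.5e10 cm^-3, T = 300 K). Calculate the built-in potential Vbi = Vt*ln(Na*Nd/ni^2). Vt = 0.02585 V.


Step 1: Compute Na*Nd/ni^2 = 4.15e+15 * 6.15e+15 / (1.5e10)^2 = 1.1343e+11
Step 2: ln(1.1343e+11) = 25.4545
Step 3: Vbi = 0.02585 * 25.4545 = 0.658 V

0.658


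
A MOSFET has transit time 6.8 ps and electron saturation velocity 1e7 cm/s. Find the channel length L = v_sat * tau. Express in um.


Step 1: tau in seconds = 6.8 ps * 1e-12 = 6.8000e-12 s
Step 2: L = v_sat * tau = 1e7 * 6.8000e-12 = 6.8000e-05 cm
Step 3: L in um = 6.8000e-05 * 1e4 = 0.68 um

0.68


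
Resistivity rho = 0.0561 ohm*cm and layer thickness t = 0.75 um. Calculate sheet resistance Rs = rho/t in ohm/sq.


Step 1: Convert thickness to cm: t = 0.75 um = 7.5000e-05 cm
Step 2: Rs = rho / t = 0.0561 / 7.5000e-05
Step 3: Rs = 748.0 ohm/sq

748.0


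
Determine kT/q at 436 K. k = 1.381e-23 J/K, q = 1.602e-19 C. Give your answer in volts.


Step 1: kT = 1.381e-23 * 436 = 6.02116e-21 J
Step 2: Vt = kT/q = 6.02116e-21 / 1.602e-19
Step 3: Vt = 0.03759 V

0.03759


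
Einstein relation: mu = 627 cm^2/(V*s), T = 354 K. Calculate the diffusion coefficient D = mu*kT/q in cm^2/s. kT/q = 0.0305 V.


Step 1: D = mu * (kT/q)
Step 2: D = 627 * 0.0305
Step 3: D = 19.12 cm^2/s

19.12


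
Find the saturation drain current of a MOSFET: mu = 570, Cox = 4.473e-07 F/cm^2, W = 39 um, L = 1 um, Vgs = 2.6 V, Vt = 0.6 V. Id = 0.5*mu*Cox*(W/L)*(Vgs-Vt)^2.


Step 1: Overdrive voltage Vov = Vgs - Vt = 2.6 - 0.6 = 2.0 V
Step 2: W/L = 39/1 = 39
Step 3: Id = 0.5 * 570 * 4.473e-07 * 39 * 2.0^2
Step 4: Id = 1.99e-02 A

1.99e-02


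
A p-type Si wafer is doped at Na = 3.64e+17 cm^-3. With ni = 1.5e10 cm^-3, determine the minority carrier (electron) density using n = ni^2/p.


Step 1: Majority hole concentration p ≈ Na = 3.64e+17 cm^-3
Step 2: n = ni^2 / Na = (1.5e10)^2 / 3.64e+17
Step 3: n = 6.18e+02 cm^-3

6.18e+02


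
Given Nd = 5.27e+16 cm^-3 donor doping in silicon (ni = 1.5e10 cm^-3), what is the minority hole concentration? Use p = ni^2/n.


Step 1: Since Nd >> ni, n ≈ Nd = 5.27e+16 cm^-3
Step 2: p = ni^2 / n = (1.5e10)^2 / 5.27e+16
Step 3: p = 2.25e20 / 5.27e+16 = 4.27e+03 cm^-3

4.27e+03


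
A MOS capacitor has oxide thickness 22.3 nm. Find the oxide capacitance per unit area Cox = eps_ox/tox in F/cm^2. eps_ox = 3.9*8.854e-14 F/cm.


Step 1: eps_ox = 3.9 * 8.854e-14 = 3.45306e-13 F/cm
Step 2: tox in cm = 22.3 nm * 1e-7 = 2.2300e-06 cm
Step 3: Cox = 3.45306e-13 / 2.2300e-06 = 1.55e-07 F/cm^2

1.55e-07


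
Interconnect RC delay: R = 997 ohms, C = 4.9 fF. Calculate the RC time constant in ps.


Step 1: tau = R * C
Step 2: tau = 997 * 4.9 fF = 997 * 4.9e-15 F
Step 3: tau = 4.8853e-12 s = 4.8853 ps

4.8853


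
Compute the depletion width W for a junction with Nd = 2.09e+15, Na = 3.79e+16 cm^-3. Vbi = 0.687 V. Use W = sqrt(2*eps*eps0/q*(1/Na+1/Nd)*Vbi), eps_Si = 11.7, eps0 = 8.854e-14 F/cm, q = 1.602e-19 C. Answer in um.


Step 1: 1/Na + 1/Nd = 1/3.79e+16 + 1/2.09e+15 = 5.04854e-16
Step 2: 2*eps*eps0/q = 2*11.7*8.854e-14/1.602e-19 = 1.293281e+07
Step 3: W^2 = 1.293281e+07 * 5.04854e-16 * 0.687 = 4.48555e-09
Step 4: W = sqrt(4.48555e-09) = 6.697e-05 cm = 0.6697 um

0.6697


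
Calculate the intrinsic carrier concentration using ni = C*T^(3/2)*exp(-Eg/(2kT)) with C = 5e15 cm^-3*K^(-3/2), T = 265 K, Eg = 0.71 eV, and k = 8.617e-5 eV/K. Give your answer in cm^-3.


Step 1: Compute kT = 8.617e-5 * 265 = 0.02283505 eV
Step 2: Exponent = -Eg/(2kT) = -0.71/(2*0.02283505) = -15.54628
Step 3: T^(3/2) = 265^1.5 = 4313.89
Step 4: ni = 5e15 * 4313.89 * exp(-15.54628) = 3.82e+12 cm^-3

3.82e+12


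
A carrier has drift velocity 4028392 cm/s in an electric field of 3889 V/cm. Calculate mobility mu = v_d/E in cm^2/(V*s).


Step 1: mu = v_d / E
Step 2: mu = 4028392 / 3889
Step 3: mu = 1035.84 cm^2/(V*s)

1035.84


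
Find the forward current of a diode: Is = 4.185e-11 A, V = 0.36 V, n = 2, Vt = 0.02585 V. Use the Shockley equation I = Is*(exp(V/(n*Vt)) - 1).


Step 1: V/(n*Vt) = 0.36/(2*0.02585) = 6.9632
Step 2: exp(6.9632) = 1.0570e+03
Step 3: I = 4.185e-11 * (1.0570e+03 - 1) = 4.42e-08 A

4.42e-08


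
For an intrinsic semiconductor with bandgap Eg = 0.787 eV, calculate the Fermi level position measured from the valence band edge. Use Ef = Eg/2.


Step 1: For an intrinsic semiconductor, the Fermi level sits at midgap.
Step 2: Ef = Eg / 2 = 0.787 / 2 = 0.3935 eV

0.3935


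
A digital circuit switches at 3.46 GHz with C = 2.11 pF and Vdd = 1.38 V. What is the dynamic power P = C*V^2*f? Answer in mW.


Step 1: V^2 = 1.38^2 = 1.9044 V^2
Step 2: P = C*V^2*f = 2.11e-12 F * 1.9044 * 3.46e9 Hz
Step 3: P = 1.390326264e-02 W
Step 4: P = 13.903 mW

13.903


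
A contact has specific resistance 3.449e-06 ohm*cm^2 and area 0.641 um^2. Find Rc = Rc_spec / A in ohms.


Step 1: Convert area to cm^2: 0.641 um^2 = 6.4100e-09 cm^2
Step 2: Rc = Rc_spec / A = 3.449e-06 / 6.4100e-09
Step 3: Rc = 5.38e+02 ohms

5.38e+02


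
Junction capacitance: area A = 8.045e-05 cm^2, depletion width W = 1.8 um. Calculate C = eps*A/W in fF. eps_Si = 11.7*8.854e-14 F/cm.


Step 1: eps_Si = 11.7 * 8.854e-14 = 1.035918e-12 F/cm
Step 2: W in cm = 1.8 * 1e-4 = 1.80e-04 cm
Step 3: C = 1.035918e-12 * 8.045e-05 / 1.80e-04 = 4.629978e-13 F
Step 4: C = 463.0 fF

463.0


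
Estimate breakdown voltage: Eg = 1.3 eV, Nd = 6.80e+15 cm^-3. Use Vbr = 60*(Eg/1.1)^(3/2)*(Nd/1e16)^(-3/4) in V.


Step 1: Eg/1.1 = 1.3/1.1 = 1.181818
Step 2: (Eg/1.1)^1.5 = 1.181818^1.5 = 1.284772
Step 3: (Nd/1e16)^(-0.75) = (0.68)^(-0.75) = 1.335421
Step 4: Vbr = 60 * 1.284772 * 1.335421 = 102.9 V

102.9


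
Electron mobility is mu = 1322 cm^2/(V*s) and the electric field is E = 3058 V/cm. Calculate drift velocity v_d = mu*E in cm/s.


Step 1: v_d = mu * E
Step 2: v_d = 1322 * 3058 = 4042676
Step 3: v_d = 4.04e+06 cm/s

4.04e+06


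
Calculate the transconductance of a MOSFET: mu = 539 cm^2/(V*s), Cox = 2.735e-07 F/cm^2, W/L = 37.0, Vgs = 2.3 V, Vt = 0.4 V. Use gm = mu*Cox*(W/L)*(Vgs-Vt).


Step 1: Vov = Vgs - Vt = 2.3 - 0.4 = 1.9 V
Step 2: gm = mu * Cox * (W/L) * Vov
Step 3: gm = 539 * 2.735e-07 * 37.0 * 1.9 = 1.04e-02 S

1.04e-02


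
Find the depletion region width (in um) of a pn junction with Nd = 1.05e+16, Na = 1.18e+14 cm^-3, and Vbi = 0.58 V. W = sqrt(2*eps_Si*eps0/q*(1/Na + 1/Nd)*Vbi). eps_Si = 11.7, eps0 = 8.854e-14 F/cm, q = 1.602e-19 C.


Step 1: 1/Na + 1/Nd = 1/1.18e+14 + 1/1.05e+16 = 8.56981e-15
Step 2: 2*eps*eps0/q = 2*11.7*8.854e-14/1.602e-19 = 1.293281e+07
Step 3: W^2 = 1.293281e+07 * 8.56981e-15 * 0.58 = 6.42824e-08
Step 4: W = sqrt(6.42824e-08) = 2.535e-04 cm = 2.535 um

2.535


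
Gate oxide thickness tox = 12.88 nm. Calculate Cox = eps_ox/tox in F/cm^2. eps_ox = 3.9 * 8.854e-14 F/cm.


Step 1: eps_ox = 3.9 * 8.854e-14 = 3.45306e-13 F/cm
Step 2: tox in cm = 12.88 nm * 1e-7 = 1.2880e-06 cm
Step 3: Cox = 3.45306e-13 / 1.2880e-06 = 2.68e-07 F/cm^2

2.68e-07


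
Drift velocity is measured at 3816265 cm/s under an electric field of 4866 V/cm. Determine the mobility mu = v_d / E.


Step 1: mu = v_d / E
Step 2: mu = 3816265 / 4866
Step 3: mu = 784.27 cm^2/(V*s)

784.27


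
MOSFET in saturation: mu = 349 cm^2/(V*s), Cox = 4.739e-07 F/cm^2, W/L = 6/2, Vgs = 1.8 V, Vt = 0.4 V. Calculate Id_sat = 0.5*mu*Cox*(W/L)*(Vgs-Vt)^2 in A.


Step 1: Overdrive voltage Vov = Vgs - Vt = 1.8 - 0.4 = 1.4 V
Step 2: W/L = 6/2 = 3
Step 3: Id = 0.5 * 349 * 4.739e-07 * 3 * 1.4^2
Step 4: Id = 4.86e-04 A

4.86e-04


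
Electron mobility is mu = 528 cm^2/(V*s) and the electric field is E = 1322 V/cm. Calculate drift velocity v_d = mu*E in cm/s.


Step 1: v_d = mu * E
Step 2: v_d = 528 * 1322 = 698016
Step 3: v_d = 6.98e+05 cm/s

6.98e+05


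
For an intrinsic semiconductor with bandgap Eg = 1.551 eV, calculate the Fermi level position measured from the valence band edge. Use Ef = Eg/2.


Step 1: For an intrinsic semiconductor, the Fermi level sits at midgap.
Step 2: Ef = Eg / 2 = 1.551 / 2 = 0.7755 eV

0.7755


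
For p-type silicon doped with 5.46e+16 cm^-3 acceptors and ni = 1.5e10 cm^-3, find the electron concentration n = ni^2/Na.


Step 1: Majority hole concentration p ≈ Na = 5.46e+16 cm^-3
Step 2: n = ni^2 / Na = (1.5e10)^2 / 5.46e+16
Step 3: n = 4.12e+03 cm^-3

4.12e+03


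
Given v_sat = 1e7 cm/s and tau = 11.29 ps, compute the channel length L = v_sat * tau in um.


Step 1: tau in seconds = 11.29 ps * 1e-12 = 1.1290e-11 s
Step 2: L = v_sat * tau = 1e7 * 1.1290e-11 = 1.1290e-04 cm
Step 3: L in um = 1.1290e-04 * 1e4 = 1.129 um

1.129


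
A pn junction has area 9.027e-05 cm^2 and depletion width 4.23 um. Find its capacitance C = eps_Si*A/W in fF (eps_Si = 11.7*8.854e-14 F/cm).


Step 1: eps_Si = 11.7 * 8.854e-14 = 1.035918e-12 F/cm
Step 2: W in cm = 4.23 * 1e-4 = 4.23e-04 cm
Step 3: C = 1.035918e-12 * 9.027e-05 / 4.23e-04 = 2.210693e-13 F
Step 4: C = 221.07 fF

221.07


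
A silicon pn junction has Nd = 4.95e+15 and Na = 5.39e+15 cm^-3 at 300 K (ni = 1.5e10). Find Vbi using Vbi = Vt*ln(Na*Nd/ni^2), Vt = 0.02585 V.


Step 1: Compute Na*Nd/ni^2 = 5.39e+15 * 4.95e+15 / (1.5e10)^2 = 1.1858e+11
Step 2: ln(1.1858e+11) = 25.4989
Step 3: Vbi = 0.02585 * 25.4989 = 0.659 V

0.659


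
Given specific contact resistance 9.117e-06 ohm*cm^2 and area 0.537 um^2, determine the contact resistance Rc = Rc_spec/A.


Step 1: Convert area to cm^2: 0.537 um^2 = 5.3700e-09 cm^2
Step 2: Rc = Rc_spec / A = 9.117e-06 / 5.3700e-09
Step 3: Rc = 1.70e+03 ohms

1.70e+03


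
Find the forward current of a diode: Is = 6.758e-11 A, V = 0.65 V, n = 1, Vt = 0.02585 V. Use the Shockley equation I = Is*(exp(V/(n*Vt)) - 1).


Step 1: V/(n*Vt) = 0.65/(1*0.02585) = 25.1451
Step 2: exp(25.1451) = 8.3249e+10
Step 3: I = 6.758e-11 * (8.3249e+10 - 1) = 5.63e+00 A

5.63e+00


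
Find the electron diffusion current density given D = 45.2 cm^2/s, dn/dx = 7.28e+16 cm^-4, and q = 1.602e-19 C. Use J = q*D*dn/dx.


Step 1: J = q * D * (dn/dx)
Step 2: J = 1.602e-19 * 45.2 * 7.28e+16
Step 3: J = 5.27e-01 A/cm^2

5.27e-01


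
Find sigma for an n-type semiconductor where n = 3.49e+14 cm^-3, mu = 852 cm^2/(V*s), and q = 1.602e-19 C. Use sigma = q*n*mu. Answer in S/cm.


Step 1: sigma = q * n * mu
Step 2: sigma = 1.602e-19 * 3.49e+14 * 852
Step 3: sigma = 4.764e-02 S/cm

4.764e-02


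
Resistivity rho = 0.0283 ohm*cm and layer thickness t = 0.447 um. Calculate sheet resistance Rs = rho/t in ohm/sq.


Step 1: Convert thickness to cm: t = 0.447 um = 4.4700e-05 cm
Step 2: Rs = rho / t = 0.0283 / 4.4700e-05
Step 3: Rs = 633.1 ohm/sq

633.1


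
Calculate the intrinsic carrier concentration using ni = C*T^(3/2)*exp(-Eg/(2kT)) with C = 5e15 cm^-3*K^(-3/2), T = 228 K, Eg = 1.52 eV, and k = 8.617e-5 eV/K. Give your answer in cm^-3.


Step 1: Compute kT = 8.617e-5 * 228 = 0.01964676 eV
Step 2: Exponent = -Eg/(2kT) = -1.52/(2*0.01964676) = -38.68322
Step 3: T^(3/2) = 228^1.5 = 3442.72
Step 4: ni = 5e15 * 3442.72 * exp(-38.68322) = 2.73e+02 cm^-3

2.73e+02


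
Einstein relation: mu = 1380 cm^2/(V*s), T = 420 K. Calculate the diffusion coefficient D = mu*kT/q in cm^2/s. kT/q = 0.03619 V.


Step 1: D = mu * (kT/q)
Step 2: D = 1380 * 0.03619
Step 3: D = 49.94 cm^2/s

49.94


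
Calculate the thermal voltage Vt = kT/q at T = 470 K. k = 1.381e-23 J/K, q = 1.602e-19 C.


Step 1: kT = 1.381e-23 * 470 = 6.4907e-21 J
Step 2: Vt = kT/q = 6.4907e-21 / 1.602e-19
Step 3: Vt = 0.04052 V

0.04052


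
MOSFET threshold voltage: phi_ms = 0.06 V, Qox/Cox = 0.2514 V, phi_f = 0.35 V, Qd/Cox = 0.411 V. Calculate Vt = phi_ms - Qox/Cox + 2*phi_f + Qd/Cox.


Step 1: Vt = phi_ms - Qox/Cox + 2*phi_f + Qd/Cox
Step 2: Vt = 0.06 - 0.2514 + 2*0.35 + 0.411
Step 3: Vt = 0.06 - 0.2514 + 0.7 + 0.411
Step 4: Vt = 0.9196 V

0.9196


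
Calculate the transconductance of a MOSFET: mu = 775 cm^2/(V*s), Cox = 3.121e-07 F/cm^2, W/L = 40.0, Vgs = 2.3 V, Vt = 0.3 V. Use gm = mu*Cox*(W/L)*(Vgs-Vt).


Step 1: Vov = Vgs - Vt = 2.3 - 0.3 = 2.0 V
Step 2: gm = mu * Cox * (W/L) * Vov
Step 3: gm = 775 * 3.121e-07 * 40.0 * 2.0 = 1.94e-02 S

1.94e-02


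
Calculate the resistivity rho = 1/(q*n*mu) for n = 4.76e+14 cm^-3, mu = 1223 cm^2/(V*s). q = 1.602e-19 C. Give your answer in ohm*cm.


Step 1: sigma = q * n * mu = 1.602e-19 * 4.76e+14 * 1223 = 9.32601e-02 S/cm
Step 2: rho = 1 / sigma = 1 / 9.32601e-02 = 10.72 ohm*cm

10.72


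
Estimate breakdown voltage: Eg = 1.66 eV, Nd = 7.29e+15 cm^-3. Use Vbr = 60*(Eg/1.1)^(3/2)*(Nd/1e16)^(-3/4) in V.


Step 1: Eg/1.1 = 1.66/1.1 = 1.509091
Step 2: (Eg/1.1)^1.5 = 1.509091^1.5 = 1.853844
Step 3: (Nd/1e16)^(-0.75) = (0.729)^(-0.75) = 1.267519
Step 4: Vbr = 60 * 1.853844 * 1.267519 = 141.0 V

141.0


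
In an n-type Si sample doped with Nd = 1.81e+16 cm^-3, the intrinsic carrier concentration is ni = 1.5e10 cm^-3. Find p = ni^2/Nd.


Step 1: Since Nd >> ni, n ≈ Nd = 1.81e+16 cm^-3
Step 2: p = ni^2 / n = (1.5e10)^2 / 1.81e+16
Step 3: p = 2.25e20 / 1.81e+16 = 1.24e+04 cm^-3

1.24e+04


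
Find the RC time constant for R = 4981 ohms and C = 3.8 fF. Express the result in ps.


Step 1: tau = R * C
Step 2: tau = 4981 * 3.8 fF = 4981 * 3.8e-15 F
Step 3: tau = 1.89278e-11 s = 18.9278 ps

18.9278


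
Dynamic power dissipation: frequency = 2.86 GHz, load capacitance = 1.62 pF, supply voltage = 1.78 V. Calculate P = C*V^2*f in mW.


Step 1: V^2 = 1.78^2 = 3.1684 V^2
Step 2: P = C*V^2*f = 1.62e-12 F * 3.1684 * 2.86e9 Hz
Step 3: P = 1.467983088e-02 W
Step 4: P = 14.68 mW

14.68


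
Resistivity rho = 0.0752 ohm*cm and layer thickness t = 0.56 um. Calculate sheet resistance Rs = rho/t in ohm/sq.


Step 1: Convert thickness to cm: t = 0.56 um = 5.6000e-05 cm
Step 2: Rs = rho / t = 0.0752 / 5.6000e-05
Step 3: Rs = 1342.9 ohm/sq

1342.9


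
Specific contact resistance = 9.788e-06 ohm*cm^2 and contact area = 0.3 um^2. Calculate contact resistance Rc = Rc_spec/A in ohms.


Step 1: Convert area to cm^2: 0.3 um^2 = 3.0000e-09 cm^2
Step 2: Rc = Rc_spec / A = 9.788e-06 / 3.0000e-09
Step 3: Rc = 3.26e+03 ohms

3.26e+03


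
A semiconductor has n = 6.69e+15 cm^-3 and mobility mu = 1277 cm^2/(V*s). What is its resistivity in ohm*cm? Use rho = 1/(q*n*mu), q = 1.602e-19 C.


Step 1: sigma = q * n * mu = 1.602e-19 * 6.69e+15 * 1277 = 1.36861e+00 S/cm
Step 2: rho = 1 / sigma = 1 / 1.36861e+00 = 0.7307 ohm*cm

0.7307


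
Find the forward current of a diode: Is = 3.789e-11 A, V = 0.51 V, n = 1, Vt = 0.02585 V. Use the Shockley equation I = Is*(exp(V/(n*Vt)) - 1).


Step 1: V/(n*Vt) = 0.51/(1*0.02585) = 19.7292
Step 2: exp(19.7292) = 3.7007e+08
Step 3: I = 3.789e-11 * (3.7007e+08 - 1) = 1.40e-02 A

1.40e-02


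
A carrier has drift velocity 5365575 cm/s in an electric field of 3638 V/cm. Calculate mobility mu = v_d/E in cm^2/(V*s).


Step 1: mu = v_d / E
Step 2: mu = 5365575 / 3638
Step 3: mu = 1474.87 cm^2/(V*s)

1474.87


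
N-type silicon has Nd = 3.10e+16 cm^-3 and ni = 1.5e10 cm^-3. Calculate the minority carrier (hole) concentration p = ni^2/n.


Step 1: Since Nd >> ni, n ≈ Nd = 3.10e+16 cm^-3
Step 2: p = ni^2 / n = (1.5e10)^2 / 3.10e+16
Step 3: p = 2.25e20 / 3.10e+16 = 7.26e+03 cm^-3

7.26e+03


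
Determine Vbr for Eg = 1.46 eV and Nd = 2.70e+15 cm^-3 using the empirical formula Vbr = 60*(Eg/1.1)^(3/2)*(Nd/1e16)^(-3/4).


Step 1: Eg/1.1 = 1.46/1.1 = 1.327273
Step 2: (Eg/1.1)^1.5 = 1.327273^1.5 = 1.529116
Step 3: (Nd/1e16)^(-0.75) = (0.27)^(-0.75) = 2.669790
Step 4: Vbr = 60 * 1.529116 * 2.669790 = 244.9 V

244.9


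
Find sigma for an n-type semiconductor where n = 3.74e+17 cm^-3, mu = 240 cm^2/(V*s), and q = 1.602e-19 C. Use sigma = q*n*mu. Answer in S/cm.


Step 1: sigma = q * n * mu
Step 2: sigma = 1.602e-19 * 3.74e+17 * 240
Step 3: sigma = 1.438e+01 S/cm

1.438e+01


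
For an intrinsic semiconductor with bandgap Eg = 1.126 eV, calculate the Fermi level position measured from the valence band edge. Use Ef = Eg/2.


Step 1: For an intrinsic semiconductor, the Fermi level sits at midgap.
Step 2: Ef = Eg / 2 = 1.126 / 2 = 0.563 eV

0.563


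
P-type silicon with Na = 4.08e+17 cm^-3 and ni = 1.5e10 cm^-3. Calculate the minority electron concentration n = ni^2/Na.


Step 1: Majority hole concentration p ≈ Na = 4.08e+17 cm^-3
Step 2: n = ni^2 / Na = (1.5e10)^2 / 4.08e+17
Step 3: n = 5.51e+02 cm^-3

5.51e+02


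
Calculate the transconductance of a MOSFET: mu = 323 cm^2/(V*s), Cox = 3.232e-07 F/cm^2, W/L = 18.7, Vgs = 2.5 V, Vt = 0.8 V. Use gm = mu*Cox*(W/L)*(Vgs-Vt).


Step 1: Vov = Vgs - Vt = 2.5 - 0.8 = 1.7 V
Step 2: gm = mu * Cox * (W/L) * Vov
Step 3: gm = 323 * 3.232e-07 * 18.7 * 1.7 = 3.32e-03 S

3.32e-03


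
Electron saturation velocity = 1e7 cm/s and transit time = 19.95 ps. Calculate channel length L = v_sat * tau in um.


Step 1: tau in seconds = 19.95 ps * 1e-12 = 1.9950e-11 s
Step 2: L = v_sat * tau = 1e7 * 1.9950e-11 = 1.9950e-04 cm
Step 3: L in um = 1.9950e-04 * 1e4 = 1.995 um

1.995


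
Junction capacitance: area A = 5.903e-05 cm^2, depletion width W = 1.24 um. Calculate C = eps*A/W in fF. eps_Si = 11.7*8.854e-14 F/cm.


Step 1: eps_Si = 11.7 * 8.854e-14 = 1.035918e-12 F/cm
Step 2: W in cm = 1.24 * 1e-4 = 1.24e-04 cm
Step 3: C = 1.035918e-12 * 5.903e-05 / 1.24e-04 = 4.931471e-13 F
Step 4: C = 493.15 fF

493.15


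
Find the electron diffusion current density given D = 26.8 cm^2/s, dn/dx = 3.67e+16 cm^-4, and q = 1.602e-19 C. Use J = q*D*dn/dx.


Step 1: J = q * D * (dn/dx)
Step 2: J = 1.602e-19 * 26.8 * 3.67e+16
Step 3: J = 1.58e-01 A/cm^2

1.58e-01


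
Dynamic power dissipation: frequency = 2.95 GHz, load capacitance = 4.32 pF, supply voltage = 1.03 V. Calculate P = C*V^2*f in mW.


Step 1: V^2 = 1.03^2 = 1.0609 V^2
Step 2: P = C*V^2*f = 4.32e-12 F * 1.0609 * 2.95e9 Hz
Step 3: P = 1.35201096e-02 W
Step 4: P = 13.52 mW

13.52


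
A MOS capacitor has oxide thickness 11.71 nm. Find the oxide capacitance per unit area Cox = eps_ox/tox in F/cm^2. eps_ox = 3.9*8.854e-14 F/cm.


Step 1: eps_ox = 3.9 * 8.854e-14 = 3.45306e-13 F/cm
Step 2: tox in cm = 11.71 nm * 1e-7 = 1.1710e-06 cm
Step 3: Cox = 3.45306e-13 / 1.1710e-06 = 2.95e-07 F/cm^2

2.95e-07


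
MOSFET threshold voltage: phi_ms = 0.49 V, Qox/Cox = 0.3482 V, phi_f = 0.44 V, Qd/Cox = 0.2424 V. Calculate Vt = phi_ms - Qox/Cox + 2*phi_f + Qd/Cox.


Step 1: Vt = phi_ms - Qox/Cox + 2*phi_f + Qd/Cox
Step 2: Vt = 0.49 - 0.3482 + 2*0.44 + 0.2424
Step 3: Vt = 0.49 - 0.3482 + 0.88 + 0.2424
Step 4: Vt = 1.2642 V

1.2642


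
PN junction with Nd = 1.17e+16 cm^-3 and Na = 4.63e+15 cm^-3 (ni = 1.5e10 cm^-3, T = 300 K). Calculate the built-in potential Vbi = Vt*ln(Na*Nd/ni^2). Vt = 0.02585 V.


Step 1: Compute Na*Nd/ni^2 = 4.63e+15 * 1.17e+16 / (1.5e10)^2 = 2.4076e+11
Step 2: ln(2.4076e+11) = 26.2071
Step 3: Vbi = 0.02585 * 26.2071 = 0.677 V

0.677


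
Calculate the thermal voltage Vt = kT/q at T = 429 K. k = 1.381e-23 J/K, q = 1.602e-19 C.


Step 1: kT = 1.381e-23 * 429 = 5.92449e-21 J
Step 2: Vt = kT/q = 5.92449e-21 / 1.602e-19
Step 3: Vt = 0.03698 V

0.03698


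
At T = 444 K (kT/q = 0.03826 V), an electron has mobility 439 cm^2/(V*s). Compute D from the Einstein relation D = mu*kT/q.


Step 1: D = mu * (kT/q)
Step 2: D = 439 * 0.03826
Step 3: D = 16.8 cm^2/s

16.8


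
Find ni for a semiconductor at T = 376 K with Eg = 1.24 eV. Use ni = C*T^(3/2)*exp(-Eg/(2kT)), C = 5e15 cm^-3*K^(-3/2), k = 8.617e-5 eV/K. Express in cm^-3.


Step 1: Compute kT = 8.617e-5 * 376 = 0.03239992 eV
Step 2: Exponent = -Eg/(2kT) = -1.24/(2*0.03239992) = -19.13585
Step 3: T^(3/2) = 376^1.5 = 7290.91
Step 4: ni = 5e15 * 7290.91 * exp(-19.13585) = 1.78e+11 cm^-3

1.78e+11


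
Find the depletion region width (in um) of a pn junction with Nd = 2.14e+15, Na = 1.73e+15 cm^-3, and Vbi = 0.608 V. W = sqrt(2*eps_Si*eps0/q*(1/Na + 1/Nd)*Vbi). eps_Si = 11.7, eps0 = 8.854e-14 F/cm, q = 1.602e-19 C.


Step 1: 1/Na + 1/Nd = 1/1.73e+15 + 1/2.14e+15 = 1.04532e-15
Step 2: 2*eps*eps0/q = 2*11.7*8.854e-14/1.602e-19 = 1.293281e+07
Step 3: W^2 = 1.293281e+07 * 1.04532e-15 * 0.608 = 8.21951e-09
Step 4: W = sqrt(8.21951e-09) = 9.066e-05 cm = 0.9066 um

0.9066


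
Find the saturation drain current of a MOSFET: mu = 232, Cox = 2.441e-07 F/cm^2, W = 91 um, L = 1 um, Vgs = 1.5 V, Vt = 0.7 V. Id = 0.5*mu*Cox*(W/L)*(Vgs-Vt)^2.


Step 1: Overdrive voltage Vov = Vgs - Vt = 1.5 - 0.7 = 0.8 V
Step 2: W/L = 91/1 = 91
Step 3: Id = 0.5 * 232 * 2.441e-07 * 91 * 0.8^2
Step 4: Id = 1.65e-03 A

1.65e-03


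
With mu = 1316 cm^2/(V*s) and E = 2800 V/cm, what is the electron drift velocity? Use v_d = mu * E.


Step 1: v_d = mu * E
Step 2: v_d = 1316 * 2800 = 3684800
Step 3: v_d = 3.68e+06 cm/s

3.68e+06


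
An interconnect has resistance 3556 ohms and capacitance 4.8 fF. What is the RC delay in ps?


Step 1: tau = R * C
Step 2: tau = 3556 * 4.8 fF = 3556 * 4.8e-15 F
Step 3: tau = 1.70688e-11 s = 17.0688 ps

17.0688


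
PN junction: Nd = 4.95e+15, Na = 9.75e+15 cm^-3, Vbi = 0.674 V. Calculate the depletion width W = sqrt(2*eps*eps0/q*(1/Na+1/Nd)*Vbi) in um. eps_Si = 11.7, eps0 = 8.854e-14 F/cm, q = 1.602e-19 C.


Step 1: 1/Na + 1/Nd = 1/9.75e+15 + 1/4.95e+15 = 3.04584e-16
Step 2: 2*eps*eps0/q = 2*11.7*8.854e-14/1.602e-19 = 1.293281e+07
Step 3: W^2 = 1.293281e+07 * 3.04584e-16 * 0.674 = 2.65497e-09
Step 4: W = sqrt(2.65497e-09) = 5.153e-05 cm = 0.5153 um

0.5153
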